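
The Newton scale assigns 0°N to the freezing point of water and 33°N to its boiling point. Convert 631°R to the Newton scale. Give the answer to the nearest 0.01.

25.54°N

First in Celsius: (631 - 491.67) × 5/9 = 77.4056°C.
Linearly onto the Newton scale: 0 + (77.4056 / 100) × (33 - 0) = 25.54°N.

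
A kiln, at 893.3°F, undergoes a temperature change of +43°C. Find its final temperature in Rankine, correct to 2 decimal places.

1430.37°R

Initial temperature in Celsius: (893.3 - 32) × 5/9 = 478.5000°C.
Final Celsius temperature: 478.5000 + 43.0000 = 521.5000°C.
In Rankine: 521.5000 × 1.8 + 491.67 = 1430.37°R.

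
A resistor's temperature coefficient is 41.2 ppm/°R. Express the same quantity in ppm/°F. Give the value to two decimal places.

The quantity depends on a temperature interval, so only the ratio of degree sizes applies; the offset between the scales is irrelevant.
A change of 1°F is a change of 1°R, so per °F the value is 41.2 × 1 = 41.20.

41.20 ppm/°F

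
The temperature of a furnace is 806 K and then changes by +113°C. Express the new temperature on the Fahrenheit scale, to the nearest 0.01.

Initial temperature in Celsius: 806 - 273.15 = 532.8500°C.
Final Celsius temperature: 532.8500 + 113.0000 = 645.8500°C.
In Fahrenheit: 645.8500 × 1.8 + 32 = 1194.53°F.

1194.53°F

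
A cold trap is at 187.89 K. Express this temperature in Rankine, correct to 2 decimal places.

In Celsius: 187.89 - 273.15 = -85.2600°C.
In Rankine: -85.2600 × 1.8 + 491.67 = 338.20°R.

338.20°R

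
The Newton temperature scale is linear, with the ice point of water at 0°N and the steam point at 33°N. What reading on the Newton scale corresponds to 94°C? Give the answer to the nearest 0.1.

Linearly onto the Newton scale: 0 + (94.0000 / 100) × (33 - 0) = 31.0°N.

31.0°N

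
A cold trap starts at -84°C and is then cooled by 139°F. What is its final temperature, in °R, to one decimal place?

201.5°R

The 139°F change is an interval, so only the factor 5/9 applies: -139 × 5/9 = -77.2222°C.
Final Celsius temperature: -84.0000 - 77.2222 = -161.2222°C.
In Rankine: -161.2222 × 1.8 + 491.67 = 201.5°R.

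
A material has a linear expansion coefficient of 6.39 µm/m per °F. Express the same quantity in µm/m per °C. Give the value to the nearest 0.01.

The quantity depends on a temperature interval, so only the ratio of degree sizes applies; the offset between the scales is irrelevant.
A change of 1°C is a change of 1.8°F, so per °C the value is 6.39 × 1.8 = 11.50.

11.50 µm/m per °C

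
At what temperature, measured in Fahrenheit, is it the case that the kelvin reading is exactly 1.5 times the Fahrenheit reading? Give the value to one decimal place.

Let F be the Fahrenheit reading. The kelvin reading is K = 5/9·F + 255.372.
Require K = 1.5·F: 5/9·F + 255.372 = 1.5·F.
(-17/18)·F = -255.372  ⇒  F = 270.4.

270.4°F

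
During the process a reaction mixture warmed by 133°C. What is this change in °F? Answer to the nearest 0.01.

An interval of 1°C corresponds to 1.8°F.
133 × 1.8 = 239.40.

239.40°F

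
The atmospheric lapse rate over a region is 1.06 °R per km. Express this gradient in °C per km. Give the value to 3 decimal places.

0.589 °C/km

Since only a temperature interval is involved, the additive offset between the scales drops out.
A change of 1°R is a change of 5/9°C, so 1.06 × 5/9 = 0.589.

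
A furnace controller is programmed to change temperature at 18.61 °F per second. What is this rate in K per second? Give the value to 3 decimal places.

Since only a temperature interval is involved, the additive offset between the scales drops out.
A change of 1°F is a change of 5/9 K, so 18.61 × 5/9 = 10.339.

10.339 K/second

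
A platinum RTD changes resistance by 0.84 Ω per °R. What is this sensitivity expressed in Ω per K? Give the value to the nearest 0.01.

1.51 Ω per K

The quantity depends on a temperature interval, so only the ratio of degree sizes applies; the offset between the scales is irrelevant.
A change of 1 K is a change of 1.8°R, so per K the value is 0.84 × 1.8 = 1.51.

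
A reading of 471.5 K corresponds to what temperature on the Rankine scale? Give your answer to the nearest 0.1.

848.7°R

In Celsius: 471.5 - 273.15 = 198.3500°C.
In Rankine: 198.3500 × 1.8 + 491.67 = 848.7°R.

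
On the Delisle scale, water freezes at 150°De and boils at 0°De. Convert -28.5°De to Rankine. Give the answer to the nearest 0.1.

Linear interpolation between the fixed points: C = (-28.5 - 150) × 100 / (0 - 150) = 119.0000°C.
Then 119.0000 × 1.8 + 491.67 = 705.9°R.

705.9°R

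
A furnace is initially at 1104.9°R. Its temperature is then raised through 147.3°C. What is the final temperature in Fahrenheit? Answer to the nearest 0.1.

910.4°F

Initial temperature in Celsius: (1104.9 - 491.67) × 5/9 = 340.6833°C.
Final Celsius temperature: 340.6833 + 147.3000 = 487.9833°C.
In Fahrenheit: 487.9833 × 1.8 + 32 = 910.4°F.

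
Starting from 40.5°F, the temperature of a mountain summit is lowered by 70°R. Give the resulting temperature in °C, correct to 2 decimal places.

-34.17°C

Initial temperature in Celsius: (40.5 - 32) × 5/9 = 4.7222°C.
The 70°R change is an interval, so only the factor 5/9 applies: -70 × 5/9 = -38.8889°C.
Final Celsius temperature: 4.7222 - 38.8889 = -34.1667°C.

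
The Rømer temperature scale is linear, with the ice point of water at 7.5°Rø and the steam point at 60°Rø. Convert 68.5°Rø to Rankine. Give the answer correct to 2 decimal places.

Linear interpolation between the fixed points: C = (68.5 - 7.5) × 100 / (60 - 7.5) = 116.1905°C.
Then 116.1905 × 1.8 + 491.67 = 700.81°R.

700.81°R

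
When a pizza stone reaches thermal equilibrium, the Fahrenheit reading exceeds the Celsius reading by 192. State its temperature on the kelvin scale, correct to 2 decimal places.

Let x be the Celsius reading; then the Fahrenheit reading is 1.8·x + 32.
(1.8·x + 32) - x = 192  ⇒  (0.8)·x = 160  ⇒  x = 200.0000°C.
In kelvin: 200.0000 + 273.15 = 473.15 K.

473.15 K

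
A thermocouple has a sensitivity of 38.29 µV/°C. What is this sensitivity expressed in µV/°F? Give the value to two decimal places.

21.27 µV/°F

Since only a temperature interval is involved, the additive offset between the scales drops out.
A change of 1°F is a change of 5/9°C, so per °F the value is 38.29 × 5/9 = 21.27.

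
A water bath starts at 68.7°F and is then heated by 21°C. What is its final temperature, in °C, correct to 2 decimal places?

Initial temperature in Celsius: (68.7 - 32) × 5/9 = 20.3889°C.
Final Celsius temperature: 20.3889 + 21.0000 = 41.3889°C.

41.39°C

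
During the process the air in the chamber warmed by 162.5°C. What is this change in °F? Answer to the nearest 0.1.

292.5°F

Only the scale ratio 1.8 matters for a change in temperature.
162.5 × 1.8 = 292.5.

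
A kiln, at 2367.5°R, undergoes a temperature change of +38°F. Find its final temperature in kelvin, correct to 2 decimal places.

Initial temperature in Celsius: (2367.5 - 491.67) × 5/9 = 1042.1278°C.
The 38°F change is an interval, so only the factor 5/9 applies: +38 × 5/9 = +21.1111°C.
Final Celsius temperature: 1042.1278 + 21.1111 = 1063.2389°C.
In kelvin: 1063.2389 + 273.15 = 1336.39 K.

1336.39 K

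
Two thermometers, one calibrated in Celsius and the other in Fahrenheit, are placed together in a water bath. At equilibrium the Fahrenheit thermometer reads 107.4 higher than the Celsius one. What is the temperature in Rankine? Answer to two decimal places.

661.32°R

Let x be the Celsius reading; then the Fahrenheit reading is 1.8·x + 32.
(1.8·x + 32) - x = 107.4  ⇒  (0.8)·x = 75.4  ⇒  x = 94.2500°C.
In Rankine: 94.2500 × 1.8 + 491.67 = 661.32°R.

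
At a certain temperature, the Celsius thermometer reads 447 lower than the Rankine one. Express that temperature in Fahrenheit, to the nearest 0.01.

-68.51°F

Let x be the Rankine reading; then the Celsius reading is 5/9·x - 273.15.
(5/9·x - 273.15) - x = -447  ⇒  (-4/9)·x = -173.85  ⇒  x = 391.1625°R.
In Celsius: (391.1625 - 491.67) × 5/9 = -55.8375°C.
In Fahrenheit: -55.8375 × 1.8 + 32 = -68.51°F.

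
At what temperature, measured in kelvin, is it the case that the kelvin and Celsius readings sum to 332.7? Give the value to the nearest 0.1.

Let K be the kelvin reading. The Celsius reading is C = 1·K - 273.15.
Require K + C = 332.7: (2)·K - 273.15 = 332.7.
K = (332.7 + 273.15) / (2) = 302.9.

302.9 K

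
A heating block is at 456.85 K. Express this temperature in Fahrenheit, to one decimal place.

362.7°F

In Celsius: 456.85 - 273.15 = 183.7000°C.
In Fahrenheit: 183.7000 × 1.8 + 32 = 362.7°F.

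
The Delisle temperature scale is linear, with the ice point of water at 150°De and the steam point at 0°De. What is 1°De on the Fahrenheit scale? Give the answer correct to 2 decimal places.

210.80°F

Linear interpolation between the fixed points: C = (1 - 150) × 100 / (0 - 150) = 99.3333°C.
Then 99.3333 × 1.8 + 32 = 210.80°F.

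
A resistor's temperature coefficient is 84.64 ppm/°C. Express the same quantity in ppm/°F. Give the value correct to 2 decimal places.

The quantity depends on a temperature interval, so only the ratio of degree sizes applies; the offset between the scales is irrelevant.
A change of 1°F is a change of 5/9°C, so per °F the value is 84.64 × 5/9 = 47.02.

47.02 ppm/°F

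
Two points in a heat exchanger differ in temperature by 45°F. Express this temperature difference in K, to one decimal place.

25.0 K

For a temperature interval the offset drops out; only the factor 5/9 applies.
45 × 5/9 = 25.0.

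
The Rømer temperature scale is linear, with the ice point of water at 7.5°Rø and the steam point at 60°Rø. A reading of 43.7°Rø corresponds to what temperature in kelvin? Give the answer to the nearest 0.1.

Linear interpolation between the fixed points: C = (43.7 - 7.5) × 100 / (60 - 7.5) = 68.9524°C.
Then 68.9524 + 273.15 = 342.1 K.

342.1 K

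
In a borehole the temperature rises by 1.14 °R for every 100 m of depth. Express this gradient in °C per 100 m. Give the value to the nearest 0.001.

The quantity depends on a temperature interval, so only the ratio of degree sizes applies; the offset between the scales is irrelevant.
A change of 1°R is a change of 5/9°C, so 1.14 × 5/9 = 0.633.

0.633 °C/100 m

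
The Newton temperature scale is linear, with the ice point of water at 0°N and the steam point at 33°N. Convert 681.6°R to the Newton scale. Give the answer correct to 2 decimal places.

First in Celsius: (681.6 - 491.67) × 5/9 = 105.5167°C.
Linearly onto the Newton scale: 0 + (105.5167 / 100) × (33 - 0) = 34.82°N.

34.82°N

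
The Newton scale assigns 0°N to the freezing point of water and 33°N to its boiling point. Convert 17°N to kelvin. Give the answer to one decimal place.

Linear interpolation between the fixed points: C = (17 - 0) × 100 / (33 - 0) = 51.5152°C.
Then 51.5152 + 273.15 = 324.7 K.

324.7 K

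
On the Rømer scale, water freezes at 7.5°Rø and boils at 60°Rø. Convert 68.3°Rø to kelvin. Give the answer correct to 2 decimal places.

Linear interpolation between the fixed points: C = (68.3 - 7.5) × 100 / (60 - 7.5) = 115.8095°C.
Then 115.8095 + 273.15 = 388.96 K.

388.96 K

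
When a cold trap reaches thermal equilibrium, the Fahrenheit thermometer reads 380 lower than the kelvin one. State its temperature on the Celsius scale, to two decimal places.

-173.56°C

Let x be the kelvin reading; then the Fahrenheit reading is 1.8·x - 459.67.
(1.8·x - 459.67) - x = -380  ⇒  (0.8)·x = 79.67  ⇒  x = 99.5875 K.
In Celsius: 99.5875 - 273.15 = -173.56°C.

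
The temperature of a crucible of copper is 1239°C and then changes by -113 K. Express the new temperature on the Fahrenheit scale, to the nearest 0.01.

2058.80°F

The 113 K change is an interval; Kelvin and Celsius degrees are the same size, so ΔC = -113°C.
Final Celsius temperature: 1239.0000 - 113.0000 = 1126.0000°C.
In Fahrenheit: 1126.0000 × 1.8 + 32 = 2058.80°F.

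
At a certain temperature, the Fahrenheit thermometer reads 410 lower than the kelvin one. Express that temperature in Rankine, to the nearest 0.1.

111.8°R

Let x be the kelvin reading; then the Fahrenheit reading is 1.8·x - 459.67.
(1.8·x - 459.67) - x = -410  ⇒  (0.8)·x = 49.67  ⇒  x = 62.0875 K.
In Celsius: 62.0875 - 273.15 = -211.0625°C.
In Rankine: -211.0625 × 1.8 + 491.67 = 111.8°R.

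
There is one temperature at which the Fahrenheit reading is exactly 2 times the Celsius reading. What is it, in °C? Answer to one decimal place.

Let C be the Celsius reading. The Fahrenheit reading is F = 1.8·C + 32.
Require F = 2·C: 1.8·C + 32 = 2·C.
(-0.2)·C = -32  ⇒  C = 160.0.

160.0°C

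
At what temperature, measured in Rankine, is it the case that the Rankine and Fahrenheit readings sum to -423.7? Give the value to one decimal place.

Let R be the Rankine reading. The Fahrenheit reading is F = 1·R - 459.67.
Require R + F = -423.7: (2)·R - 459.67 = -423.7.
R = (-423.7 + 459.67) / (2) = 18.0.

18.0°R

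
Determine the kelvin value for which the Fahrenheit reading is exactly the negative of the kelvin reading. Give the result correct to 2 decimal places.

Let K be the kelvin reading. The Fahrenheit reading is F = 1.8·K - 459.67.
Require F = -1·K: 1.8·K - 459.67 = -1·K.
(2.8)·K = 459.67  ⇒  K = 164.17.

164.17 K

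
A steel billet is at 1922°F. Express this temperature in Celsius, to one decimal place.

In Celsius: (1922 - 32) × 5/9 = 1050.0000°C.

1050.0°C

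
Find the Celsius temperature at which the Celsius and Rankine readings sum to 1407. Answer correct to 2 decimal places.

Let C be the Celsius reading. The Rankine reading is R = 1.8·C + 491.67.
Require C + R = 1407: (2.8)·C + 491.67 = 1407.
C = (1407 - 491.67) / (2.8) = 326.90.

326.90°C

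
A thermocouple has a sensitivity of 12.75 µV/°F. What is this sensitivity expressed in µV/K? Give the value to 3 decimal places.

Since only a temperature interval is involved, the additive offset between the scales drops out.
A change of 1 K is a change of 1.8°F, so per K the value is 12.75 × 1.8 = 22.950.

22.950 µV/K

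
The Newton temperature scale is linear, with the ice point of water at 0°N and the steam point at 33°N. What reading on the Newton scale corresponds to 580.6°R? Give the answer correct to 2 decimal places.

16.30°N

First in Celsius: (580.6 - 491.67) × 5/9 = 49.4056°C.
Linearly onto the Newton scale: 0 + (49.4056 / 100) × (33 - 0) = 16.30°N.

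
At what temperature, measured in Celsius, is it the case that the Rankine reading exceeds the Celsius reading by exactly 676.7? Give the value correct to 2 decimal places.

231.29°C

Let C be the Celsius reading. The Rankine reading is R = 1.8·C + 491.67.
Require R - C = 676.7: (0.8)·C + 491.67 = 676.7.
C = (676.7 - 491.67) / (0.8) = 231.29.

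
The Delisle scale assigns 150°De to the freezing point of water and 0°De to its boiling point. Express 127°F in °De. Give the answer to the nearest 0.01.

First in Celsius: (127 - 32) × 5/9 = 52.7778°C.
Linearly onto the Delisle scale: 150 + (52.7778 / 100) × (0 - 150) = 70.83°De.

70.83°De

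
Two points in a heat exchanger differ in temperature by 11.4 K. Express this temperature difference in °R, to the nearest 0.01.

Only the scale ratio 1.8 matters for a change in temperature.
11.4 × 1.8 = 20.52.

20.52°R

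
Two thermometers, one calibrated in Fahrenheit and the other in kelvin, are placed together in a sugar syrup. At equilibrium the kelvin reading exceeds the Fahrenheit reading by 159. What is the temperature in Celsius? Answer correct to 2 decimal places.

102.69°C

Let x be the Fahrenheit reading; then the kelvin reading is 5/9·x + 255.372.
(5/9·x + 255.372) - x = 159  ⇒  (-4/9)·x = -96.3722  ⇒  x = 216.8375°F.
In Celsius: (216.8375 - 32) × 5/9 = 102.69°C.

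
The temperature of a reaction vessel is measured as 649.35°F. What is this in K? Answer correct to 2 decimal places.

616.12 K

In Celsius: (649.35 - 32) × 5/9 = 342.9722°C.
In kelvin: 342.9722 + 273.15 = 616.12 K.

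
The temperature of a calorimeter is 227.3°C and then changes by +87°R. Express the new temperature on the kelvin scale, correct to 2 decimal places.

The 87°R change is an interval, so only the factor 5/9 applies: +87 × 5/9 = +48.3333°C.
Final Celsius temperature: 227.3000 + 48.3333 = 275.6333°C.
In kelvin: 275.6333 + 273.15 = 548.78 K.

548.78 K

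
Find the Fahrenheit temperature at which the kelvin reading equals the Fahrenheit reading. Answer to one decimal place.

574.6°F

Let F be the Fahrenheit reading. The kelvin reading is K = 5/9·F + 255.372.
Set K = F: 5/9·F + 255.372 = F.
(-4/9)·F = -255.372  ⇒  F = 574.6.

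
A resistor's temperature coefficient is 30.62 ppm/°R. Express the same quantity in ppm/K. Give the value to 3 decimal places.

55.116 ppm/K

Since only a temperature interval is involved, the additive offset between the scales drops out.
A change of 1 K is a change of 1.8°R, so per K the value is 30.62 × 1.8 = 55.116.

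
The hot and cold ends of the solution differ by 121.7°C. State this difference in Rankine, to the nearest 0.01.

219.06°R

Only the scale ratio 1.8 matters for a change in temperature.
121.7 × 1.8 = 219.06.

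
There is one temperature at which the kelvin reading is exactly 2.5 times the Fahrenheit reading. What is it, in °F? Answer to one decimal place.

131.3°F

Let F be the Fahrenheit reading. The kelvin reading is K = 5/9·F + 255.372.
Require K = 2.5·F: 5/9·F + 255.372 = 2.5·F.
(-35/18)·F = -255.372  ⇒  F = 131.3.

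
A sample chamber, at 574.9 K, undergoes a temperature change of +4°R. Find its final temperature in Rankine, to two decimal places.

1038.82°R

Initial temperature in Celsius: 574.9 - 273.15 = 301.7500°C.
The 4°R change is an interval, so only the factor 5/9 applies: +4 × 5/9 = +2.2222°C.
Final Celsius temperature: 301.7500 + 2.2222 = 303.9722°C.
In Rankine: 303.9722 × 1.8 + 491.67 = 1038.82°R.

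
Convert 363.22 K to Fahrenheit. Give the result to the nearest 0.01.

In Celsius: 363.22 - 273.15 = 90.0700°C.
In Fahrenheit: 90.0700 × 1.8 + 32 = 194.13°F.

194.13°F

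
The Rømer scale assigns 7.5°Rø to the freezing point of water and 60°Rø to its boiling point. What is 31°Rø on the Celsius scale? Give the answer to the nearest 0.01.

Linear interpolation between the fixed points: C = (31 - 7.5) × 100 / (60 - 7.5) = 44.7619°C.

44.76°C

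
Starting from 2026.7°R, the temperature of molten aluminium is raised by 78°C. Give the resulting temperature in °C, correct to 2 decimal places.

930.79°C

Initial temperature in Celsius: (2026.7 - 491.67) × 5/9 = 852.7944°C.
Final Celsius temperature: 852.7944 + 78.0000 = 930.7944°C.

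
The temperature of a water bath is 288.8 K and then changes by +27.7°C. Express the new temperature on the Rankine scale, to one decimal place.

569.7°R

Initial temperature in Celsius: 288.8 - 273.15 = 15.6500°C.
Final Celsius temperature: 15.6500 + 27.7000 = 43.3500°C.
In Rankine: 43.3500 × 1.8 + 491.67 = 569.7°R.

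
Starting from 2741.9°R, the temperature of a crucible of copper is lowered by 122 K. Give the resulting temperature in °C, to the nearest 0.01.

1128.13°C

Initial temperature in Celsius: (2741.9 - 491.67) × 5/9 = 1250.1278°C.
The 122 K change is an interval; Kelvin and Celsius degrees are the same size, so ΔC = -122°C.
Final Celsius temperature: 1250.1278 - 122.0000 = 1128.1278°C.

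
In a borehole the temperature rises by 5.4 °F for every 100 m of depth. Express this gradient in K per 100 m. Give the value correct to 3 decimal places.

3.000 K/100 m

Since only a temperature interval is involved, the additive offset between the scales drops out.
A change of 1°F is a change of 5/9 K, so 5.4 × 5/9 = 3.000.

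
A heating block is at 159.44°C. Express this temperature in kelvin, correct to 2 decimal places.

In kelvin: 159.4400 + 273.15 = 432.59 K.

432.59 K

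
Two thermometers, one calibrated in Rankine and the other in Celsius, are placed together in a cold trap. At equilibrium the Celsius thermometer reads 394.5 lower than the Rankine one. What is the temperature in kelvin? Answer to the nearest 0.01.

Let x be the Rankine reading; then the Celsius reading is 5/9·x - 273.15.
(5/9·x - 273.15) - x = -394.5  ⇒  (-4/9)·x = -121.35  ⇒  x = 273.0375°R.
In Celsius: (273.0375 - 491.67) × 5/9 = -121.4625°C.
In kelvin: -121.4625 + 273.15 = 151.69 K.

151.69 K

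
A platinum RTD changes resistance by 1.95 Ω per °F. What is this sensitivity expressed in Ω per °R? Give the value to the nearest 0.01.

1.95 Ω per °R

The quantity depends on a temperature interval, so only the ratio of degree sizes applies; the offset between the scales is irrelevant.
A change of 1°R is a change of 1°F, so per °R the value is 1.95 × 1 = 1.95.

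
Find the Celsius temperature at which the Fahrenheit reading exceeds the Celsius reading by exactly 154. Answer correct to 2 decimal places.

Let C be the Celsius reading. The Fahrenheit reading is F = 1.8·C + 32.
Require F - C = 154: (0.8)·C + 32 = 154.
C = (154 - 32) / (0.8) = 152.50.

152.50°C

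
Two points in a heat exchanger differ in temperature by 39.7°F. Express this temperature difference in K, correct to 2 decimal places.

Only the scale ratio 5/9 matters for a change in temperature.
39.7 × 5/9 = 22.06.

22.06 K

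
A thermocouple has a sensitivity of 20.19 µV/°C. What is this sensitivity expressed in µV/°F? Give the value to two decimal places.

11.22 µV/°F

The quantity depends on a temperature interval, so only the ratio of degree sizes applies; the offset between the scales is irrelevant.
A change of 1°F is a change of 5/9°C, so per °F the value is 20.19 × 5/9 = 11.22.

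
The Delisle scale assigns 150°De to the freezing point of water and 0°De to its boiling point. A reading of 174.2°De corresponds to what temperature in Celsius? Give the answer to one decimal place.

-16.1°C

Linear interpolation between the fixed points: C = (174.2 - 150) × 100 / (0 - 150) = -16.1333°C.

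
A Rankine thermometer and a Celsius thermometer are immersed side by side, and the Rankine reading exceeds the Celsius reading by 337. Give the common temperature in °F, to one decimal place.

Let x be the Rankine reading; then the Celsius reading is 5/9·x - 273.15.
(5/9·x - 273.15) - x = -337  ⇒  (-4/9)·x = -63.85  ⇒  x = 143.6625°R.
In Celsius: (143.6625 - 491.67) × 5/9 = -193.3375°C.
In Fahrenheit: -193.3375 × 1.8 + 32 = -316.0°F.

-316.0°F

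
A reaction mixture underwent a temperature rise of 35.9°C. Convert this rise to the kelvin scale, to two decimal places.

35.90 K

Celsius and kelvin degrees are the same size, so the interval is unchanged: 35.90.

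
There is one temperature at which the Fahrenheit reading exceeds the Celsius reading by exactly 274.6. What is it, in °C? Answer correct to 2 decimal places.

303.25°C

Let C be the Celsius reading. The Fahrenheit reading is F = 1.8·C + 32.
Require F - C = 274.6: (0.8)·C + 32 = 274.6.
C = (274.6 - 32) / (0.8) = 303.25.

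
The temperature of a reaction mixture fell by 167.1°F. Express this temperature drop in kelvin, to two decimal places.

92.83 K

Only the scale ratio 5/9 matters for a change in temperature.
167.1 × 5/9 = 92.83.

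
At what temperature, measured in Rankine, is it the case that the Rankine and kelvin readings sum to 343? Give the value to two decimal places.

220.50°R

Let R be the Rankine reading. The kelvin reading is K = 5/9·R.
Require R + K = 343: (14/9)·R = 343.
R = (343) / (14/9) = 220.50.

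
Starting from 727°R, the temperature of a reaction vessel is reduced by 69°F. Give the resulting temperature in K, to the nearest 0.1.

Initial temperature in Celsius: (727 - 491.67) × 5/9 = 130.7389°C.
The 69°F change is an interval, so only the factor 5/9 applies: -69 × 5/9 = -38.3333°C.
Final Celsius temperature: 130.7389 - 38.3333 = 92.4056°C.
In kelvin: 92.4056 + 273.15 = 365.6 K.

365.6 K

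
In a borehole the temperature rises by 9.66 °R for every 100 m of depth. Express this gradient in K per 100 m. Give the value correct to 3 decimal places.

5.367 K/100 m

Since only a temperature interval is involved, the additive offset between the scales drops out.
A change of 1°R is a change of 5/9 K, so 9.66 × 5/9 = 5.367.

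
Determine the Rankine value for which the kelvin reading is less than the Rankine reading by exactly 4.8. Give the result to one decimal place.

10.8°R

Let R be the Rankine reading. The kelvin reading is K = 5/9·R.
Require K - R = -4.8: (-4/9)·R = -4.8.
R = (-4.8) / (-4/9) = 10.8.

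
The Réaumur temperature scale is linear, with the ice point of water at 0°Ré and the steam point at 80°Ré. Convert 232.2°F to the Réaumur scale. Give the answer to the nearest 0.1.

89.0°Ré

First in Celsius: (232.2 - 32) × 5/9 = 111.2222°C.
Linearly onto the Réaumur scale: 0 + (111.2222 / 100) × (80 - 0) = 89.0°Ré.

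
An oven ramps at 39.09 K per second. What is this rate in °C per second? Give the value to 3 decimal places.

39.090 °C/second

The quantity depends on a temperature interval, so only the ratio of degree sizes applies; the offset between the scales is irrelevant.
A change of 1 K is a change of 1°C, so 39.09 × 1 = 39.090.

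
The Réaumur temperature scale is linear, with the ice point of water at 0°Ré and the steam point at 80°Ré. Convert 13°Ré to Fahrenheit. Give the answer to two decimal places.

61.25°F

Linear interpolation between the fixed points: C = (13 - 0) × 100 / (80 - 0) = 16.2500°C.
Then 16.2500 × 1.8 + 32 = 61.25°F.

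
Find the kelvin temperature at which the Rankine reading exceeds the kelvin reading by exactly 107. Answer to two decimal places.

133.75 K

Let K be the kelvin reading. The Rankine reading is R = 1.8·K.
Require R - K = 107: (0.8)·K = 107.
K = (107) / (0.8) = 133.75.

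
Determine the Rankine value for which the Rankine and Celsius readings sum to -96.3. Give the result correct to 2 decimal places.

113.69°R

Let R be the Rankine reading. The Celsius reading is C = 5/9·R - 273.15.
Require R + C = -96.3: (14/9)·R - 273.15 = -96.3.
R = (-96.3 + 273.15) / (14/9) = 113.69.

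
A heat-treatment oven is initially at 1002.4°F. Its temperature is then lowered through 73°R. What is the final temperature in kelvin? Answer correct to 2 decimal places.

Initial temperature in Celsius: (1002.4 - 32) × 5/9 = 539.1111°C.
The 73°R change is an interval, so only the factor 5/9 applies: -73 × 5/9 = -40.5556°C.
Final Celsius temperature: 539.1111 - 40.5556 = 498.5556°C.
In kelvin: 498.5556 + 273.15 = 771.71 K.

771.71 K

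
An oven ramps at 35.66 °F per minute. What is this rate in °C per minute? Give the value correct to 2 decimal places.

The quantity depends on a temperature interval, so only the ratio of degree sizes applies; the offset between the scales is irrelevant.
A change of 1°F is a change of 5/9°C, so 35.66 × 5/9 = 19.81.

19.81 °C/minute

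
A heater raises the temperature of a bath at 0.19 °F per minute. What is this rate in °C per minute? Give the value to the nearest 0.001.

0.106 °C/minute

The quantity depends on a temperature interval, so only the ratio of degree sizes applies; the offset between the scales is irrelevant.
A change of 1°F is a change of 5/9°C, so 0.19 × 5/9 = 0.106.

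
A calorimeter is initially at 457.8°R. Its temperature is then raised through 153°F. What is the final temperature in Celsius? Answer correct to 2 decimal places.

Initial temperature in Celsius: (457.8 - 491.67) × 5/9 = -18.8167°C.
The 153°F change is an interval, so only the factor 5/9 applies: +153 × 5/9 = +85.0000°C.
Final Celsius temperature: -18.8167 + 85.0000 = 66.1833°C.

66.18°C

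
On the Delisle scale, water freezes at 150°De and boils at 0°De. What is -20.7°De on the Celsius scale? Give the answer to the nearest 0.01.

113.80°C

Linear interpolation between the fixed points: C = (-20.7 - 150) × 100 / (0 - 150) = 113.8000°C.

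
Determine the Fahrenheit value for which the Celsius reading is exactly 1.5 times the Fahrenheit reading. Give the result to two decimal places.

-18.82°F

Let F be the Fahrenheit reading. The Celsius reading is C = 5/9·F - 17.7778.
Require C = 1.5·F: 5/9·F - 17.7778 = 1.5·F.
(-17/18)·F = 17.7778  ⇒  F = -18.82.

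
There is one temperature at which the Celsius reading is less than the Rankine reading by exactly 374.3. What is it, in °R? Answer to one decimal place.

227.6°R

Let R be the Rankine reading. The Celsius reading is C = 5/9·R - 273.15.
Require C - R = -374.3: (-4/9)·R - 273.15 = -374.3.
R = (-374.3 + 273.15) / (-4/9) = 227.6.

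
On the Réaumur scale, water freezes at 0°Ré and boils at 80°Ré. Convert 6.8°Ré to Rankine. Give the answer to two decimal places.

Linear interpolation between the fixed points: C = (6.8 - 0) × 100 / (80 - 0) = 8.5000°C.
Then 8.5000 × 1.8 + 491.67 = 506.97°R.

506.97°R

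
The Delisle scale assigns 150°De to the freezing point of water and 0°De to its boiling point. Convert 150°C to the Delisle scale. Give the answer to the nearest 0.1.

Linearly onto the Delisle scale: 150 + (150.0000 / 100) × (0 - 150) = -75.0°De.

-75.0°De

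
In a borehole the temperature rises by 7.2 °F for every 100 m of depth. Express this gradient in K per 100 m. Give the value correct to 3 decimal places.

4.000 K/100 m

The quantity depends on a temperature interval, so only the ratio of degree sizes applies; the offset between the scales is irrelevant.
A change of 1°F is a change of 5/9 K, so 7.2 × 5/9 = 4.000.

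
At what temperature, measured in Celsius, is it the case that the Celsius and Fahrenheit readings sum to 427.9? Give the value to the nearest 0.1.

Let C be the Celsius reading. The Fahrenheit reading is F = 1.8·C + 32.
Require C + F = 427.9: (2.8)·C + 32 = 427.9.
C = (427.9 - 32) / (2.8) = 141.4.

141.4°C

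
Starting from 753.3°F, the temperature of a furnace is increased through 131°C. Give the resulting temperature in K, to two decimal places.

Initial temperature in Celsius: (753.3 - 32) × 5/9 = 400.7222°C.
Final Celsius temperature: 400.7222 + 131.0000 = 531.7222°C.
In kelvin: 531.7222 + 273.15 = 804.87 K.

804.87 K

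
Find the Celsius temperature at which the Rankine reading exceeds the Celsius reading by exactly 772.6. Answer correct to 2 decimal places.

351.16°C

Let C be the Celsius reading. The Rankine reading is R = 1.8·C + 491.67.
Require R - C = 772.6: (0.8)·C + 491.67 = 772.6.
C = (772.6 - 491.67) / (0.8) = 351.16.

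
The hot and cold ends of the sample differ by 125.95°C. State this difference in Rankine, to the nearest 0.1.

For a temperature interval the offset drops out; only the factor 1.8 applies.
125.95 × 1.8 = 226.7.

226.7°R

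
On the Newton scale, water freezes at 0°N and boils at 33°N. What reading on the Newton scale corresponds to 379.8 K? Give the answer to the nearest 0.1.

35.2°N

First in Celsius: 379.8 - 273.15 = 106.6500°C.
Linearly onto the Newton scale: 0 + (106.6500 / 100) × (33 - 0) = 35.2°N.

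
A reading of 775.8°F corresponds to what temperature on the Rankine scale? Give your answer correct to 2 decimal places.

In Celsius: (775.8 - 32) × 5/9 = 413.2222°C.
In Rankine: 413.2222 × 1.8 + 491.67 = 1235.47°R.

1235.47°R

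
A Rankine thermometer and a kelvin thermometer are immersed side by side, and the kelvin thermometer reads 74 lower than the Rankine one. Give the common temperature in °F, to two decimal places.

-293.17°F

Let x be the Rankine reading; then the kelvin reading is 5/9·x.
(5/9·x) - x = -74  ⇒  (-4/9)·x = -74  ⇒  x = 166.5000°R.
In Celsius: (166.5 - 491.67) × 5/9 = -180.6500°C.
In Fahrenheit: -180.6500 × 1.8 + 32 = -293.17°F.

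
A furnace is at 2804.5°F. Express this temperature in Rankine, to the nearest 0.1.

In Celsius: (2804.5 - 32) × 5/9 = 1540.2778°C.
In Rankine: 1540.2778 × 1.8 + 491.67 = 3264.2°R.

3264.2°R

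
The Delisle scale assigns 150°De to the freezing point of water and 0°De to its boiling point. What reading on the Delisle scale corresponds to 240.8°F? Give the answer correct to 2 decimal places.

-24.00°De

First in Celsius: (240.8 - 32) × 5/9 = 116.0000°C.
Linearly onto the Delisle scale: 150 + (116.0000 / 100) × (0 - 150) = -24.00°De.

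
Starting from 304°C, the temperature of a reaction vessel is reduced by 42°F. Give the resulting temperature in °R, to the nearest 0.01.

The 42°F change is an interval, so only the factor 5/9 applies: -42 × 5/9 = -23.3333°C.
Final Celsius temperature: 304.0000 - 23.3333 = 280.6667°C.
In Rankine: 280.6667 × 1.8 + 491.67 = 996.87°R.

996.87°R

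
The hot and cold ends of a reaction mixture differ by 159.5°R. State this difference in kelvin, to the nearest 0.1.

88.6 K

An interval of 1°R corresponds to 5/9 K.
159.5 × 5/9 = 88.6.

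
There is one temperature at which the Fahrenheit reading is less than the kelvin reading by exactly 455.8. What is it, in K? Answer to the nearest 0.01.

4.84 K

Let K be the kelvin reading. The Fahrenheit reading is F = 1.8·K - 459.67.
Require F - K = -455.8: (0.8)·K - 459.67 = -455.8.
K = (-455.8 + 459.67) / (0.8) = 4.84.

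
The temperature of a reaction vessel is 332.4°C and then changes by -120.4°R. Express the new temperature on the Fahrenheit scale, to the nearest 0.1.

509.9°F

The 120.4°R change is an interval, so only the factor 5/9 applies: -120.4 × 5/9 = -66.8889°C.
Final Celsius temperature: 332.4000 - 66.8889 = 265.5111°C.
In Fahrenheit: 265.5111 × 1.8 + 32 = 509.9°F.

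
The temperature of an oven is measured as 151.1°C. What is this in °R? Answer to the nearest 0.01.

763.65°R

In Rankine: 151.1000 × 1.8 + 491.67 = 763.65°R.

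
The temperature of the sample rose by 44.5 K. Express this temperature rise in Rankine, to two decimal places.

An interval of 1 K corresponds to 1.8°R.
44.5 × 1.8 = 80.10.

80.10°R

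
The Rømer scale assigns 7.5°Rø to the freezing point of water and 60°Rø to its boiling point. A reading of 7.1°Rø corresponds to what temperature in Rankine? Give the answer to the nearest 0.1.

Linear interpolation between the fixed points: C = (7.1 - 7.5) × 100 / (60 - 7.5) = -0.7619°C.
Then -0.7619 × 1.8 + 491.67 = 490.3°R.

490.3°R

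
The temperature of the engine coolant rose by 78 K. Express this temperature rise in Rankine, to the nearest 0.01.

140.40°R

Only the scale ratio 1.8 matters for a change in temperature.
78 × 1.8 = 140.40.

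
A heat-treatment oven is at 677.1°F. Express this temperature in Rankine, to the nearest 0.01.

In Celsius: (677.1 - 32) × 5/9 = 358.3889°C.
In Rankine: 358.3889 × 1.8 + 491.67 = 1136.77°R.

1136.77°R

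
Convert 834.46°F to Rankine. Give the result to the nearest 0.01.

In Celsius: (834.46 - 32) × 5/9 = 445.8111°C.
In Rankine: 445.8111 × 1.8 + 491.67 = 1294.13°R.

1294.13°R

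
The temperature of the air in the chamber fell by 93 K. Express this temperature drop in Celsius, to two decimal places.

Kelvin and Celsius degrees are the same size, so the interval is unchanged: 93.00.

93.00°C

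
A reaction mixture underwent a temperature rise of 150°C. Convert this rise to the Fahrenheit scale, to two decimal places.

270.00°F

An interval of 1°C corresponds to 1.8°F.
150 × 1.8 = 270.00.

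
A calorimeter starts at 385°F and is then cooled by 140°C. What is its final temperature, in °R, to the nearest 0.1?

592.7°R

Initial temperature in Celsius: (385 - 32) × 5/9 = 196.1111°C.
Final Celsius temperature: 196.1111 - 140.0000 = 56.1111°C.
In Rankine: 56.1111 × 1.8 + 491.67 = 592.7°R.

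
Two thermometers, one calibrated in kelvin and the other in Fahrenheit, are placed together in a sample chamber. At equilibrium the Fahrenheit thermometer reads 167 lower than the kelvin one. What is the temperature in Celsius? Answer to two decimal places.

92.69°C

Let x be the kelvin reading; then the Fahrenheit reading is 1.8·x - 459.67.
(1.8·x - 459.67) - x = -167  ⇒  (0.8)·x = 292.67  ⇒  x = 365.8375 K.
In Celsius: 365.8375 - 273.15 = 92.69°C.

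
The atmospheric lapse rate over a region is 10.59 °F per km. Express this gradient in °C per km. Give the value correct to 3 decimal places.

The quantity depends on a temperature interval, so only the ratio of degree sizes applies; the offset between the scales is irrelevant.
A change of 1°F is a change of 5/9°C, so 10.59 × 5/9 = 5.883.

5.883 °C/km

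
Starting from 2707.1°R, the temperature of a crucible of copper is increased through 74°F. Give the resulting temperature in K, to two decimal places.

Initial temperature in Celsius: (2707.1 - 491.67) × 5/9 = 1230.7944°C.
The 74°F change is an interval, so only the factor 5/9 applies: +74 × 5/9 = +41.1111°C.
Final Celsius temperature: 1230.7944 + 41.1111 = 1271.9056°C.
In kelvin: 1271.9056 + 273.15 = 1545.06 K.

1545.06 K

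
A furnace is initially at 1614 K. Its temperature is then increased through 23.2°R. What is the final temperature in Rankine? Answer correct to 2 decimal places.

Initial temperature in Celsius: 1614 - 273.15 = 1340.8500°C.
The 23.2°R change is an interval, so only the factor 5/9 applies: +23.2 × 5/9 = +12.8889°C.
Final Celsius temperature: 1340.8500 + 12.8889 = 1353.7389°C.
In Rankine: 1353.7389 × 1.8 + 491.67 = 2928.40°R.

2928.40°R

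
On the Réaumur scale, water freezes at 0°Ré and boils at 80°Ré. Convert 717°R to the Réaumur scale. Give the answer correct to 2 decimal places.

100.15°Ré

First in Celsius: (717 - 491.67) × 5/9 = 125.1833°C.
Linearly onto the Réaumur scale: 0 + (125.1833 / 100) × (80 - 0) = 100.15°Ré.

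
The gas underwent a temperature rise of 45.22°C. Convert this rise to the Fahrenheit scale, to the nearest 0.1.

An interval of 1°C corresponds to 1.8°F.
45.22 × 1.8 = 81.4.

81.4°F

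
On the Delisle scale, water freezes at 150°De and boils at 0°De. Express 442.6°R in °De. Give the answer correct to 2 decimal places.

First in Celsius: (442.6 - 491.67) × 5/9 = -27.2611°C.
Linearly onto the Delisle scale: 150 + (-27.2611 / 100) × (0 - 150) = 190.89°De.

190.89°De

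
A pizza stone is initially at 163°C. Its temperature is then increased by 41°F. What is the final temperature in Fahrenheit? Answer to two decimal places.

366.40°F

The 41°F change is an interval, so only the factor 5/9 applies: +41 × 5/9 = +22.7778°C.
Final Celsius temperature: 163.0000 + 22.7778 = 185.7778°C.
In Fahrenheit: 185.7778 × 1.8 + 32 = 366.40°F.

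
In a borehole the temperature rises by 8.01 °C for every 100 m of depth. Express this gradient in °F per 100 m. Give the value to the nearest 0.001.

Since only a temperature interval is involved, the additive offset between the scales drops out.
A change of 1°C is a change of 1.8°F, so 8.01 × 1.8 = 14.418.

14.418 °F/100 m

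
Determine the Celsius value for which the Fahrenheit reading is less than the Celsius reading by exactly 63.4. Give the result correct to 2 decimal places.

-119.25°C

Let C be the Celsius reading. The Fahrenheit reading is F = 1.8·C + 32.
Require F - C = -63.4: (0.8)·C + 32 = -63.4.
C = (-63.4 - 32) / (0.8) = -119.25.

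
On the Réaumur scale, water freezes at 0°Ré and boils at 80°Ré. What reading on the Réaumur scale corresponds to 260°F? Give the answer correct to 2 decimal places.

First in Celsius: (260 - 32) × 5/9 = 126.6667°C.
Linearly onto the Réaumur scale: 0 + (126.6667 / 100) × (80 - 0) = 101.33°Ré.

101.33°Ré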